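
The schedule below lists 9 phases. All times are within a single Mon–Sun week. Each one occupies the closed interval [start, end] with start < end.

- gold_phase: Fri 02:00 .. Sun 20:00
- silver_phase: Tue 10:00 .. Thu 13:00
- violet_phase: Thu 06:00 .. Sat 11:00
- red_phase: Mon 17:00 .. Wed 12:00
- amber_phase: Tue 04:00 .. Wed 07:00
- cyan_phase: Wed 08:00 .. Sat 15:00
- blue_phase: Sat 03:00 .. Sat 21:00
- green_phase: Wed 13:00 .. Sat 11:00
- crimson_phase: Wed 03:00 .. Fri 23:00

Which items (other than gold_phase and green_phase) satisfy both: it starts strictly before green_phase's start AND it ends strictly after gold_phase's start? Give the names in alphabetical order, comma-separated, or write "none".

crimson_phase, cyan_phase

Conditions: its start is strictly before green_phase's start (X.start < Wed 13:00) AND its end is strictly after gold_phase's start (X.end > Fri 02:00).
amber_phase: start Tue 04:00 < Wed 13:00? ✓; end Wed 07:00 > Fri 02:00? ✗ → no.
blue_phase: start Sat 03:00 < Wed 13:00? ✗; end Sat 21:00 > Fri 02:00? ✓ → no.
crimson_phase: start Wed 03:00 < Wed 13:00? ✓; end Fri 23:00 > Fri 02:00? ✓ → yes.
cyan_phase: start Wed 08:00 < Wed 13:00? ✓; end Sat 15:00 > Fri 02:00? ✓ → yes.
red_phase: start Mon 17:00 < Wed 13:00? ✓; end Wed 12:00 > Fri 02:00? ✗ → no.
silver_phase: start Tue 10:00 < Wed 13:00? ✓; end Thu 13:00 > Fri 02:00? ✗ → no.
violet_phase: start Thu 06:00 < Wed 13:00? ✗; end Sat 11:00 > Fri 02:00? ✓ → no.
Result: crimson_phase, cyan_phase.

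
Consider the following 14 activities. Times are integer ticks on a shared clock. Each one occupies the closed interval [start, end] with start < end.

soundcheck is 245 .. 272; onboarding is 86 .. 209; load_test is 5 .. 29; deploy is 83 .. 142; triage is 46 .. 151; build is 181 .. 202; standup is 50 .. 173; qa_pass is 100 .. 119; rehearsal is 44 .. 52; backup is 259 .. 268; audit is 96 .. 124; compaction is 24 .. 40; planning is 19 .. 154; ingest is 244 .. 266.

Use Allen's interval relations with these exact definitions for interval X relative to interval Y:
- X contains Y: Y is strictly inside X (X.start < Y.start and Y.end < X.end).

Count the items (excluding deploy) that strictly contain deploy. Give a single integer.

Target deploy = [83, 142].
audit [96, 124] → during → no.
backup [259, 268] → after → no.
build [181, 202] → after → no.
compaction [24, 40] → before → no.
ingest [244, 266] → after → no.
load_test [5, 29] → before → no.
onboarding [86, 209] → overlapped-by → no.
planning [19, 154] → contains → counts.
qa_pass [100, 119] → during → no.
rehearsal [44, 52] → before → no.
soundcheck [245, 272] → after → no.
standup [50, 173] → contains → counts.
triage [46, 151] → contains → counts.
Total: 3.

3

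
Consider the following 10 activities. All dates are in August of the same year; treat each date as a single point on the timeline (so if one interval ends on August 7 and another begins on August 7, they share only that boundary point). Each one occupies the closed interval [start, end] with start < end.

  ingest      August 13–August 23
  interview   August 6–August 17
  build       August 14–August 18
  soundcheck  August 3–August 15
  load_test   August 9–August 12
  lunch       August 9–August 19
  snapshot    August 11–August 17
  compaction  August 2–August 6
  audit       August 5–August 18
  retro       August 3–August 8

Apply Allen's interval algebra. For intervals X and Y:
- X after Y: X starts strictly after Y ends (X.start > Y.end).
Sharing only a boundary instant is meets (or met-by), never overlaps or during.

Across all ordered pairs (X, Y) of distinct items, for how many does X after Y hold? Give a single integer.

12

Checking all 90 ordered pairs for relation 'after'; matching pairs in alphabetical order:
(build, compaction): build after compaction ✓
(build, load_test): build after load_test ✓
(build, retro): build after retro ✓
(ingest, compaction): ingest after compaction ✓
(ingest, load_test): ingest after load_test ✓
(ingest, retro): ingest after retro ✓
(load_test, compaction): load_test after compaction ✓
(load_test, retro): load_test after retro ✓
(lunch, compaction): lunch after compaction ✓
(lunch, retro): lunch after retro ✓
(snapshot, compaction): snapshot after compaction ✓
(snapshot, retro): snapshot after retro ✓
Count: 12.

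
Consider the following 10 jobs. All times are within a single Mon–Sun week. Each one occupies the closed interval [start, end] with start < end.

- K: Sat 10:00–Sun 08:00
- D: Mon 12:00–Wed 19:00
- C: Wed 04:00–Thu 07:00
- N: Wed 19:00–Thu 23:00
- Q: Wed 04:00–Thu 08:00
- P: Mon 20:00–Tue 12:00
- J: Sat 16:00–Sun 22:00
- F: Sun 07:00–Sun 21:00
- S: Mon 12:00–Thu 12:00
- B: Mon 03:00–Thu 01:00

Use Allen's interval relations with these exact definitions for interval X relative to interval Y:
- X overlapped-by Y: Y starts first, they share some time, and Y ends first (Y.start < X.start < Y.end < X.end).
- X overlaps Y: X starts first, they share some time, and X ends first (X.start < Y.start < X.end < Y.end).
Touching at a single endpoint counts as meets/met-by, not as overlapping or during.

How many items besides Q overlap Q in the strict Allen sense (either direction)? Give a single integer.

3

Target Q = [Wed 04:00, Thu 08:00].
B [Mon 03:00, Thu 01:00] → overlaps → counts.
C [Wed 04:00, Thu 07:00] → starts → no.
D [Mon 12:00, Wed 19:00] → overlaps → counts.
F [Sun 07:00, Sun 21:00] → after → no.
J [Sat 16:00, Sun 22:00] → after → no.
K [Sat 10:00, Sun 08:00] → after → no.
N [Wed 19:00, Thu 23:00] → overlapped-by → counts.
P [Mon 20:00, Tue 12:00] → before → no.
S [Mon 12:00, Thu 12:00] → contains → no.
Total: 3.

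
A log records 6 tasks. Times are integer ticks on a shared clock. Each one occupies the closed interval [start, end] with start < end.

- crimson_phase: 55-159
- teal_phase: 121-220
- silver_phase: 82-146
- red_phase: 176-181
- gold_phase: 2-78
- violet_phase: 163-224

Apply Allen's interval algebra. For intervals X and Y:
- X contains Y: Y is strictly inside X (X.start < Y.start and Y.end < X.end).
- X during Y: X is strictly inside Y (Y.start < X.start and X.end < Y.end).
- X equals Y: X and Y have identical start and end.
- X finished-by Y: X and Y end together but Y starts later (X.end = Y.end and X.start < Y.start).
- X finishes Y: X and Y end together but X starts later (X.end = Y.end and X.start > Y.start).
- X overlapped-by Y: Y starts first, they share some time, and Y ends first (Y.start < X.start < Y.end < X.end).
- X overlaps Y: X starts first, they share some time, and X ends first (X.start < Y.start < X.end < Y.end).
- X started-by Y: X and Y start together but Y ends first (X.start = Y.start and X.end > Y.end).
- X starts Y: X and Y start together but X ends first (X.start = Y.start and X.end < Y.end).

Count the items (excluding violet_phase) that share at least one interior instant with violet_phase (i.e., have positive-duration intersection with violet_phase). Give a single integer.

2

Target violet_phase = [163, 224].
crimson_phase [55, 159] → before → no.
gold_phase [2, 78] → before → no.
red_phase [176, 181] → during → counts.
silver_phase [82, 146] → before → no.
teal_phase [121, 220] → overlaps → counts.
Total: 2.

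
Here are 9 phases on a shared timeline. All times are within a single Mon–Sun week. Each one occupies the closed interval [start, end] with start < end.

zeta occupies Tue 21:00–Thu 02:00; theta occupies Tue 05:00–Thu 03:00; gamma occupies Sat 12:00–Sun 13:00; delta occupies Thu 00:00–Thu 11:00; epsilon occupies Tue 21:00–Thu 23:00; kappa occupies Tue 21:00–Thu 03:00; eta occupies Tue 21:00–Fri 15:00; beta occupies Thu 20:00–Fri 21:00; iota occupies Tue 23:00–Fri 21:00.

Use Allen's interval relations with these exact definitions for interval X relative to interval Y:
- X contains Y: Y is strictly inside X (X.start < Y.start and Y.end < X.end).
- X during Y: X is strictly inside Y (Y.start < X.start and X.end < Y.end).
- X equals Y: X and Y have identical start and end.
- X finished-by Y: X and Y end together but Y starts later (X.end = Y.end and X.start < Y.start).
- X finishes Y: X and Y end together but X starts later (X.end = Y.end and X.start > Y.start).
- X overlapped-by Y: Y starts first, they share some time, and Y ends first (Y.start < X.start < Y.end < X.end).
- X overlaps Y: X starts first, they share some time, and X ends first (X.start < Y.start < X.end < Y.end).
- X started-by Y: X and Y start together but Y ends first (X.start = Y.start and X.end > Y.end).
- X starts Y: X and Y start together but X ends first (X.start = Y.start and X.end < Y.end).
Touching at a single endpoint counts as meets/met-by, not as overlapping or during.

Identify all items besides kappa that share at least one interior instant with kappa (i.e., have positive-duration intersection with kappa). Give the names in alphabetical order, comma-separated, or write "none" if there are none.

Target kappa = [Tue 21:00, Thu 03:00].
beta [Thu 20:00, Fri 21:00] → after → no.
delta [Thu 00:00, Thu 11:00] → overlapped-by → yes.
epsilon [Tue 21:00, Thu 23:00] → started-by → yes.
eta [Tue 21:00, Fri 15:00] → started-by → yes.
gamma [Sat 12:00, Sun 13:00] → after → no.
iota [Tue 23:00, Fri 21:00] → overlapped-by → yes.
theta [Tue 05:00, Thu 03:00] → finished-by → yes.
zeta [Tue 21:00, Thu 02:00] → starts → yes.
Result: delta, epsilon, eta, iota, theta, zeta.

delta, epsilon, eta, iota, theta, zeta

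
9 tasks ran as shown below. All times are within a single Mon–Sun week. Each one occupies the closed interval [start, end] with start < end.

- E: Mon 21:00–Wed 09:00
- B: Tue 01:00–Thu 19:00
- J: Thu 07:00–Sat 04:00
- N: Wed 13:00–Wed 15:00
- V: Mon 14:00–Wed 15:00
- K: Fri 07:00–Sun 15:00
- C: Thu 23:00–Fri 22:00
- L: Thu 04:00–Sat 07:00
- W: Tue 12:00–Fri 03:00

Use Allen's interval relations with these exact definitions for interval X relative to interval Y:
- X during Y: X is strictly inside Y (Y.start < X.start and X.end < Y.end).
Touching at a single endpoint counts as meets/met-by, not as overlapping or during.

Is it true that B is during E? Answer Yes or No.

No

B = [Tue 01:00, Thu 19:00], E = [Mon 21:00, Wed 09:00].
Actual relation of B to E: overlapped-by.
Asked whether 'during' holds → No.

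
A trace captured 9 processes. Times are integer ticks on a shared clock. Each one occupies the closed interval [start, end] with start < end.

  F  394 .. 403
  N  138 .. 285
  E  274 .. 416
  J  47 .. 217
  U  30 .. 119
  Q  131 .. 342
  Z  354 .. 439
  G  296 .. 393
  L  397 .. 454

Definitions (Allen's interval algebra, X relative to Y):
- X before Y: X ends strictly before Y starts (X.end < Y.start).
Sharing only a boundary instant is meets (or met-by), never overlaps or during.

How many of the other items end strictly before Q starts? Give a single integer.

Target Q = [131, 342].
E [274, 416] → overlapped-by → no.
F [394, 403] → after → no.
G [296, 393] → overlapped-by → no.
J [47, 217] → overlaps → no.
L [397, 454] → after → no.
N [138, 285] → during → no.
U [30, 119] → before → counts.
Z [354, 439] → after → no.
Total: 1.

1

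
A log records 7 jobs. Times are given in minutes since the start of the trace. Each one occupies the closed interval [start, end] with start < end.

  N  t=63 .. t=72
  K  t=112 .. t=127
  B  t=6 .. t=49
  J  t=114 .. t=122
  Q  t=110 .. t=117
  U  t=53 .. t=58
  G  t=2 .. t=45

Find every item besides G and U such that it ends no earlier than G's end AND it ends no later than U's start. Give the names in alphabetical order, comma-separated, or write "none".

B

Conditions: its end is no earlier than G's end (X.end >= t=45) AND its end is no later than U's start (X.end <= t=53).
B: end t=49 >= t=45? ✓; end t=49 <= t=53? ✓ → yes.
J: end t=122 >= t=45? ✓; end t=122 <= t=53? ✗ → no.
K: end t=127 >= t=45? ✓; end t=127 <= t=53? ✗ → no.
N: end t=72 >= t=45? ✓; end t=72 <= t=53? ✗ → no.
Q: end t=117 >= t=45? ✓; end t=117 <= t=53? ✗ → no.
Result: B.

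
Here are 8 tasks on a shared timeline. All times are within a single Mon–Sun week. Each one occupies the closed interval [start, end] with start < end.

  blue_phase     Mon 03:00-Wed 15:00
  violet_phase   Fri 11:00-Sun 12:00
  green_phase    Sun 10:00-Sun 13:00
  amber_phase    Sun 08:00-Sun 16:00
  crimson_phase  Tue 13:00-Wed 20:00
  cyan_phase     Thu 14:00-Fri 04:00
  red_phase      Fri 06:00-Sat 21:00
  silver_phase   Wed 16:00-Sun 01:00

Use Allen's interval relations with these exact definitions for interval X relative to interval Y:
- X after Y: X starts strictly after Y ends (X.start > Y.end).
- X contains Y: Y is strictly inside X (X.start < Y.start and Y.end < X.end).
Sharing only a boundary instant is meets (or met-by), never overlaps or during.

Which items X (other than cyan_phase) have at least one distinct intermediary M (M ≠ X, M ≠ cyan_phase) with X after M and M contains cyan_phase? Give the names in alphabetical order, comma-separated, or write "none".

amber_phase, green_phase

Target cyan_phase = [Thu 14:00, Fri 04:00].
Intermediaries M with M contains cyan_phase: silver_phase.
Via silver_phase — items with X after silver_phase: amber_phase, green_phase.
Union: amber_phase, green_phase.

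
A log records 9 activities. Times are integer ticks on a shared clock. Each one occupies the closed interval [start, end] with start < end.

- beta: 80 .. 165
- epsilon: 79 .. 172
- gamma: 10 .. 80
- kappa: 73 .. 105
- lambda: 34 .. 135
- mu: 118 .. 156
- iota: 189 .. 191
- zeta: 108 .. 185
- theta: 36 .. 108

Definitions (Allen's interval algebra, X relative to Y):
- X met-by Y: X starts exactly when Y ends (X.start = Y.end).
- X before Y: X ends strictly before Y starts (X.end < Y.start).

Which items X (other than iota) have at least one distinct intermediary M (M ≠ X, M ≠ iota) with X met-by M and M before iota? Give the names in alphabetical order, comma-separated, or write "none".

Target iota = [189, 191].
Intermediaries M with M before iota: beta, epsilon, gamma, kappa, lambda, mu, theta, zeta.
Via beta — items with X met-by beta: none.
Via epsilon — items with X met-by epsilon: none.
Via gamma — items with X met-by gamma: beta.
Via kappa — items with X met-by kappa: none.
Via lambda — items with X met-by lambda: none.
Via mu — items with X met-by mu: none.
Via theta — items with X met-by theta: zeta.
Via zeta — items with X met-by zeta: none.
Union: beta, zeta.

beta, zeta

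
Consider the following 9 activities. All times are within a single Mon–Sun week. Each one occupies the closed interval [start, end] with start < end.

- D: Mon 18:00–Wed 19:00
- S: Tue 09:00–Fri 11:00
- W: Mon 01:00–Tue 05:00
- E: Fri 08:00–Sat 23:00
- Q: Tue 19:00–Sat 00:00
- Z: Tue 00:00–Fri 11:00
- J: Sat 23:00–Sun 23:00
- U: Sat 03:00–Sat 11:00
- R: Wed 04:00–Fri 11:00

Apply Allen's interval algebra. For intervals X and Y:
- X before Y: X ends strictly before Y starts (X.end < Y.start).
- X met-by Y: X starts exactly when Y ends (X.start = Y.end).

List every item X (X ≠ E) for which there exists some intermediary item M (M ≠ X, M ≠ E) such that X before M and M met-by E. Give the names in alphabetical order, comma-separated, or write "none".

Target E = [Fri 08:00, Sat 23:00].
Intermediaries M with M met-by E: J.
Via J — items with X before J: D, Q, R, S, U, W, Z.
Union: D, Q, R, S, U, W, Z.

D, Q, R, S, U, W, Z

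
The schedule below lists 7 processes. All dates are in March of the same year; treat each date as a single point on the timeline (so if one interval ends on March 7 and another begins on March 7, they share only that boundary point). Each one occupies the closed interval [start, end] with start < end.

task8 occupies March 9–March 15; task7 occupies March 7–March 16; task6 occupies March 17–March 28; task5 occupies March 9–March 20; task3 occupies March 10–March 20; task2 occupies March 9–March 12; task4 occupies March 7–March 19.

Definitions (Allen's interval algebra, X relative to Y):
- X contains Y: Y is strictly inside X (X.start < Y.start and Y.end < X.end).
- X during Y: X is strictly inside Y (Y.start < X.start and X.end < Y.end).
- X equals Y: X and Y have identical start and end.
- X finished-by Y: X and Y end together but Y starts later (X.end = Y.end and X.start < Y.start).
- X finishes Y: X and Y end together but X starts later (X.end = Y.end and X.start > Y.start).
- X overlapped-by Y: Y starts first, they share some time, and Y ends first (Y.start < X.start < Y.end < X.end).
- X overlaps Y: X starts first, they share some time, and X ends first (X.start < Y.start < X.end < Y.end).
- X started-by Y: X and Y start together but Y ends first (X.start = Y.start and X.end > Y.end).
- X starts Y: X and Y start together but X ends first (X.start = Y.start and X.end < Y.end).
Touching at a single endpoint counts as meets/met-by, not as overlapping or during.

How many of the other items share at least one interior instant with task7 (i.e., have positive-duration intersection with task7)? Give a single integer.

Target task7 = [March 7, March 16].
task2 [March 9, March 12] → during → counts.
task3 [March 10, March 20] → overlapped-by → counts.
task4 [March 7, March 19] → started-by → counts.
task5 [March 9, March 20] → overlapped-by → counts.
task6 [March 17, March 28] → after → no.
task8 [March 9, March 15] → during → counts.
Total: 5.

5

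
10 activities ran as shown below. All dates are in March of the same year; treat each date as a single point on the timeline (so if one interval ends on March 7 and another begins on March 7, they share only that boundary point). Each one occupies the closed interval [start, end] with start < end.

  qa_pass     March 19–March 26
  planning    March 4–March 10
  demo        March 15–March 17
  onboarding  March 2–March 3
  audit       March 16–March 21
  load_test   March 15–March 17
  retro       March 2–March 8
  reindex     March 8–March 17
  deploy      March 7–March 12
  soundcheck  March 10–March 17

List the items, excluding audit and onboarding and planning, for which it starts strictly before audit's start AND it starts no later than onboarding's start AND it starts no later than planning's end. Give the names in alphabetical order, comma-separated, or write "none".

retro

Conditions: its start is strictly before audit's start (X.start < March 16) AND its start is no later than onboarding's start (X.start <= March 2) AND its start is no later than planning's end (X.start <= March 10).
demo: start March 15 < March 16? ✓; start March 15 <= March 2? ✗; start March 15 <= March 10? ✗ → no.
deploy: start March 7 < March 16? ✓; start March 7 <= March 2? ✗; start March 7 <= March 10? ✓ → no.
load_test: start March 15 < March 16? ✓; start March 15 <= March 2? ✗; start March 15 <= March 10? ✗ → no.
qa_pass: start March 19 < March 16? ✗; start March 19 <= March 2? ✗; start March 19 <= March 10? ✗ → no.
reindex: start March 8 < March 16? ✓; start March 8 <= March 2? ✗; start March 8 <= March 10? ✓ → no.
retro: start March 2 < March 16? ✓; start March 2 <= March 2? ✓; start March 2 <= March 10? ✓ → yes.
soundcheck: start March 10 < March 16? ✓; start March 10 <= March 2? ✗; start March 10 <= March 10? ✓ → no.
Result: retro.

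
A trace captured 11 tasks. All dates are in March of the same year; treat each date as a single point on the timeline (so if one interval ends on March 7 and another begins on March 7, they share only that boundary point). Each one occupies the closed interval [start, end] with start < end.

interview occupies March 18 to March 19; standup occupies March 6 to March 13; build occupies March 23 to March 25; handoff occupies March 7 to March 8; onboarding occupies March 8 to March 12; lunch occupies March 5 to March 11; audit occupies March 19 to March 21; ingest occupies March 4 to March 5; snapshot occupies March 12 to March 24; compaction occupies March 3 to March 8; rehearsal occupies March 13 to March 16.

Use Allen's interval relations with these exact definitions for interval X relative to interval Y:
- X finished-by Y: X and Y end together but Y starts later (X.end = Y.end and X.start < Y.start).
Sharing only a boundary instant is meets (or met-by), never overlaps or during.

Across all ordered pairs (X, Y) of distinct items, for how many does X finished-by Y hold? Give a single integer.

1

Checking all 110 ordered pairs for relation 'finished-by'; matching pairs in alphabetical order:
(compaction, handoff): compaction finished-by handoff ✓
Count: 1.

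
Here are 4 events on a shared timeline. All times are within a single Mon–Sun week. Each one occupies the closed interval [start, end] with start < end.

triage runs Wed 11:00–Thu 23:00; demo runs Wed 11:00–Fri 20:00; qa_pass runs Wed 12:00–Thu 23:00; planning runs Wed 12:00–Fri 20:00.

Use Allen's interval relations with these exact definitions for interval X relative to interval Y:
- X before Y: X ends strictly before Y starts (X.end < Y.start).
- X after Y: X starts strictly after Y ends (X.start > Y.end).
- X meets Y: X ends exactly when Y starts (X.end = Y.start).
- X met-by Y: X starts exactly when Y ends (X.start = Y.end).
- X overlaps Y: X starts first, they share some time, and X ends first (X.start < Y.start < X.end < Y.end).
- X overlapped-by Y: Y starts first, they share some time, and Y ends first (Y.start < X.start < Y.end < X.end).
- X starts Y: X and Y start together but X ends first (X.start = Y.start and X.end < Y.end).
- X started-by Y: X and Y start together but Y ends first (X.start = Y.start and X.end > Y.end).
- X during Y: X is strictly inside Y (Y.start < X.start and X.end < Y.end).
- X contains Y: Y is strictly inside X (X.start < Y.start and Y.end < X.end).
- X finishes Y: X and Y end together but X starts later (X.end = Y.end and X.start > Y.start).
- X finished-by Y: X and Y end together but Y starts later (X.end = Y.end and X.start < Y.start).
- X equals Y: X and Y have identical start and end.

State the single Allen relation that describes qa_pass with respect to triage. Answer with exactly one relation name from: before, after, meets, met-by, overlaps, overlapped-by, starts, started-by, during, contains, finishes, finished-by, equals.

finishes

qa_pass = [Wed 12:00, Thu 23:00]; triage = [Wed 11:00, Thu 23:00].
Compare endpoints: qa_pass.start > triage.start, qa_pass.start < triage.end, qa_pass.end > triage.start, qa_pass.end = triage.end.
That pattern is 'finishes'.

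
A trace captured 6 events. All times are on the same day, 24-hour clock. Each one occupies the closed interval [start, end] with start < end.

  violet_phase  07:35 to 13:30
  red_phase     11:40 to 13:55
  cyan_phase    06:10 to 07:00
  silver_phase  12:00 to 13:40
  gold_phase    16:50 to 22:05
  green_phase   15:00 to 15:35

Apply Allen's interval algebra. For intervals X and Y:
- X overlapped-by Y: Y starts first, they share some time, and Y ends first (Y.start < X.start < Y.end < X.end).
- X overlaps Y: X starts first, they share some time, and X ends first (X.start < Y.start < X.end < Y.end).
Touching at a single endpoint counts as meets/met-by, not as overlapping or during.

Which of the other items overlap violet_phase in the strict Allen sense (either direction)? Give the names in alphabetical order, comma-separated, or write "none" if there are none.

Target violet_phase = [07:35, 13:30].
cyan_phase [06:10, 07:00] → before → no.
gold_phase [16:50, 22:05] → after → no.
green_phase [15:00, 15:35] → after → no.
red_phase [11:40, 13:55] → overlapped-by → yes.
silver_phase [12:00, 13:40] → overlapped-by → yes.
Result: red_phase, silver_phase.

red_phase, silver_phase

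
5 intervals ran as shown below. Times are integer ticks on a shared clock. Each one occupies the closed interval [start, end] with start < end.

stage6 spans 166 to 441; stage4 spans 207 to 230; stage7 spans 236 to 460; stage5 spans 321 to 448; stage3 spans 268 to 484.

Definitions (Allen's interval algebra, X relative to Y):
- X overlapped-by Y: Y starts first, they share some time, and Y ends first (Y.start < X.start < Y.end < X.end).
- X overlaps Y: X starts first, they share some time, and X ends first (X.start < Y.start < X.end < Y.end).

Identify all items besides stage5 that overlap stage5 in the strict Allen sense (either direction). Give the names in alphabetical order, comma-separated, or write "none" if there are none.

Target stage5 = [321, 448].
stage3 [268, 484] → contains → no.
stage4 [207, 230] → before → no.
stage6 [166, 441] → overlaps → yes.
stage7 [236, 460] → contains → no.
Result: stage6.

stage6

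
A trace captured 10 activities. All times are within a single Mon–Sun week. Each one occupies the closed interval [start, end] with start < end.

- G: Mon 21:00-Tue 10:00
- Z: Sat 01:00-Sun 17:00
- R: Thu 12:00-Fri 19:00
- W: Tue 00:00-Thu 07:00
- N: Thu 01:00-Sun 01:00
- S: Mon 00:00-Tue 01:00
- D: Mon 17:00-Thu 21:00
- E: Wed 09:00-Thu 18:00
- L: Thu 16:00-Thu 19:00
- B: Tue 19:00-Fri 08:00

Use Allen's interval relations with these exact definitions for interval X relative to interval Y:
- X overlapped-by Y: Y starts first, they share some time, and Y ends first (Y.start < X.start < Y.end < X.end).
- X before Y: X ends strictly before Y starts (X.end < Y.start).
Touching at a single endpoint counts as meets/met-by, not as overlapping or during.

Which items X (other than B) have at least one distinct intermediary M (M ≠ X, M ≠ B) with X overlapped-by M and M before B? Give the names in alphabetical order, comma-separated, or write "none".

D, G, W

Target B = [Tue 19:00, Fri 08:00].
Intermediaries M with M before B: G, S.
Via G — items with X overlapped-by G: W.
Via S — items with X overlapped-by S: D, G, W.
Union: D, G, W.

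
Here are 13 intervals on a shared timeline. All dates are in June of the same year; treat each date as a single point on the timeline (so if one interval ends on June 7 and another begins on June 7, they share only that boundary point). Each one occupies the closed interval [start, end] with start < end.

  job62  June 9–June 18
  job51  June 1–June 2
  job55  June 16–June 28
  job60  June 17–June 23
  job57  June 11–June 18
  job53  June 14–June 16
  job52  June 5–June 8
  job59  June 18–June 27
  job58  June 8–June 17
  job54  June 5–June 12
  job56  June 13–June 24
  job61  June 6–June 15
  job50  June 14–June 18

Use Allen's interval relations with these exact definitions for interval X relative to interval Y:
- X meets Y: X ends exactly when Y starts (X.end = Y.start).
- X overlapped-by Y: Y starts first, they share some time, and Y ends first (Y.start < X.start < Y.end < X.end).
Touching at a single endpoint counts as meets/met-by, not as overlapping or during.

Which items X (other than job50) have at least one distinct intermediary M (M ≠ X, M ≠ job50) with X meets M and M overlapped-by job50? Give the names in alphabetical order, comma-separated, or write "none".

job53, job58

Target job50 = [June 14, June 18].
Intermediaries M with M overlapped-by job50: job55, job60.
Via job55 — items with X meets job55: job53.
Via job60 — items with X meets job60: job58.
Union: job53, job58.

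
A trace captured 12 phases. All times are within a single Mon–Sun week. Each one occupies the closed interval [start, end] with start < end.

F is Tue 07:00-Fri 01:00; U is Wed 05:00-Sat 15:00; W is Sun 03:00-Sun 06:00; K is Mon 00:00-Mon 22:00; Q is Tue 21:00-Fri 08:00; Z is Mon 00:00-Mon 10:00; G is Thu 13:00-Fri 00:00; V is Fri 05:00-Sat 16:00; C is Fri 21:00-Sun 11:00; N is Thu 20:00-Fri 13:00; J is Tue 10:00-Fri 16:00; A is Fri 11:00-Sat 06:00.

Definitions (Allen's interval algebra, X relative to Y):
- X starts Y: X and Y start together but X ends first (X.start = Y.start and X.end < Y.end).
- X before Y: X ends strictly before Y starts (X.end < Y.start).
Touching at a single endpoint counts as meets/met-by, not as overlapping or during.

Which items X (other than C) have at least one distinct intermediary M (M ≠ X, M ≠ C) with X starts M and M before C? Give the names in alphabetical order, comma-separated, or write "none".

Target C = [Fri 21:00, Sun 11:00].
Intermediaries M with M before C: F, G, J, K, N, Q, Z.
Via F — items with X starts F: none.
Via G — items with X starts G: none.
Via J — items with X starts J: none.
Via K — items with X starts K: Z.
Via N — items with X starts N: none.
Via Q — items with X starts Q: none.
Via Z — items with X starts Z: none.
Union: Z.

Z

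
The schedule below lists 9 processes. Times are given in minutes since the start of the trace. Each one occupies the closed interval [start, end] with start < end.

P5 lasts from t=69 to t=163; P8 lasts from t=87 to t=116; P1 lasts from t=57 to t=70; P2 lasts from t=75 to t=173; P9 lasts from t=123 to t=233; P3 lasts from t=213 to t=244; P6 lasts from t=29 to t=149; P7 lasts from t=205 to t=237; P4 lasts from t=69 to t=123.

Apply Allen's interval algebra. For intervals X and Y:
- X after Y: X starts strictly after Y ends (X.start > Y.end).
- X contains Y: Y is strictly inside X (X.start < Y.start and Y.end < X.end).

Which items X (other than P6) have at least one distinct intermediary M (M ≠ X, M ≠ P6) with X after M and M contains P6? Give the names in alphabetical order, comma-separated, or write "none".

none

Target P6 = [t=29, t=149].
Intermediaries M with M contains P6: none.
Union: none.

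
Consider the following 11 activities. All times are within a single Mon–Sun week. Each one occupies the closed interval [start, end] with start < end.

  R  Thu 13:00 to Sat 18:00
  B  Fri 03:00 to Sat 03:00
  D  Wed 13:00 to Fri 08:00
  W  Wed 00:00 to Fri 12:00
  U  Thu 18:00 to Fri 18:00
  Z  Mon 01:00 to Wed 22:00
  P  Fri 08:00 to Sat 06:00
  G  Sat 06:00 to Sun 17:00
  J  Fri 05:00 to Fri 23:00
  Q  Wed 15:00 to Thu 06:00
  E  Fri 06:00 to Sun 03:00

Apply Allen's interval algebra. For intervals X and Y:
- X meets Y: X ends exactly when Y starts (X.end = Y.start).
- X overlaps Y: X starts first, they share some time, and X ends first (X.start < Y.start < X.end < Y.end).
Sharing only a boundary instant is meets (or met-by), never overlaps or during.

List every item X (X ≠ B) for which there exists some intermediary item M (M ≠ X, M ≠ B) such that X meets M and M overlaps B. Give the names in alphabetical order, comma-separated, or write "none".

Target B = [Fri 03:00, Sat 03:00].
Intermediaries M with M overlaps B: D, U, W.
Via D — items with X meets D: none.
Via U — items with X meets U: none.
Via W — items with X meets W: none.
Union: none.

none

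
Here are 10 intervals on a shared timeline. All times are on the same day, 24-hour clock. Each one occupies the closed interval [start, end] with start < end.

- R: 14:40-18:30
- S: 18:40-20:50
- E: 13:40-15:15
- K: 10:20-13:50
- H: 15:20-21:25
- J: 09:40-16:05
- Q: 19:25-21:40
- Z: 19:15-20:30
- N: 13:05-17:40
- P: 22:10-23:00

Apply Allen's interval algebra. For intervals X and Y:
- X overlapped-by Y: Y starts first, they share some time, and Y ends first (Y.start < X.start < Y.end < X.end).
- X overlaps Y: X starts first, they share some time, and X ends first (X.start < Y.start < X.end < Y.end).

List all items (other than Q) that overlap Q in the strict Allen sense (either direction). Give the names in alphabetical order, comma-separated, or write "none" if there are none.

H, S, Z

Target Q = [19:25, 21:40].
E [13:40, 15:15] → before → no.
H [15:20, 21:25] → overlaps → yes.
J [09:40, 16:05] → before → no.
K [10:20, 13:50] → before → no.
N [13:05, 17:40] → before → no.
P [22:10, 23:00] → after → no.
R [14:40, 18:30] → before → no.
S [18:40, 20:50] → overlaps → yes.
Z [19:15, 20:30] → overlaps → yes.
Result: H, S, Z.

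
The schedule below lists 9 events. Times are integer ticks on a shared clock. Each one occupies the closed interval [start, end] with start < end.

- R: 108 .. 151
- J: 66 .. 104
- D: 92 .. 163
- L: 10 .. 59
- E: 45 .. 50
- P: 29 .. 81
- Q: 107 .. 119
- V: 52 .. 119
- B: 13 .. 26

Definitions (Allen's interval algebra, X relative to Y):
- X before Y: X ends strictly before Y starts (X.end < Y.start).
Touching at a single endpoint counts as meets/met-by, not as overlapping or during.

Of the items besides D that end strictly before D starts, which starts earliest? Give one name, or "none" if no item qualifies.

L

Target D = [92, 163].
B [13, 26] → before → candidate.
E [45, 50] → before → candidate.
J [66, 104] → overlaps → excluded.
L [10, 59] → before → candidate.
P [29, 81] → before → candidate.
Q [107, 119] → during → excluded.
R [108, 151] → during → excluded.
V [52, 119] → overlaps → excluded.
Among candidates, earliest start is 10 → L.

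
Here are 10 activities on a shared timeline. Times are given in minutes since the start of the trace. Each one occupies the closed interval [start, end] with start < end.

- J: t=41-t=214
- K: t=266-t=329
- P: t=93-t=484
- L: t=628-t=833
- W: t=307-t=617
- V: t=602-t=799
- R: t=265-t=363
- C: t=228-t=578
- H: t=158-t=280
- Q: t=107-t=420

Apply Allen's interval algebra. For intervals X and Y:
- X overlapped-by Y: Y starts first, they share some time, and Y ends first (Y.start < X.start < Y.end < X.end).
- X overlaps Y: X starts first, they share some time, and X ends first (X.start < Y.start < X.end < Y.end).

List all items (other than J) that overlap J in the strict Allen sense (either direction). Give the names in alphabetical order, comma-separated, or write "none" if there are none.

H, P, Q

Target J = [t=41, t=214].
C [t=228, t=578] → after → no.
H [t=158, t=280] → overlapped-by → yes.
K [t=266, t=329] → after → no.
L [t=628, t=833] → after → no.
P [t=93, t=484] → overlapped-by → yes.
Q [t=107, t=420] → overlapped-by → yes.
R [t=265, t=363] → after → no.
V [t=602, t=799] → after → no.
W [t=307, t=617] → after → no.
Result: H, P, Q.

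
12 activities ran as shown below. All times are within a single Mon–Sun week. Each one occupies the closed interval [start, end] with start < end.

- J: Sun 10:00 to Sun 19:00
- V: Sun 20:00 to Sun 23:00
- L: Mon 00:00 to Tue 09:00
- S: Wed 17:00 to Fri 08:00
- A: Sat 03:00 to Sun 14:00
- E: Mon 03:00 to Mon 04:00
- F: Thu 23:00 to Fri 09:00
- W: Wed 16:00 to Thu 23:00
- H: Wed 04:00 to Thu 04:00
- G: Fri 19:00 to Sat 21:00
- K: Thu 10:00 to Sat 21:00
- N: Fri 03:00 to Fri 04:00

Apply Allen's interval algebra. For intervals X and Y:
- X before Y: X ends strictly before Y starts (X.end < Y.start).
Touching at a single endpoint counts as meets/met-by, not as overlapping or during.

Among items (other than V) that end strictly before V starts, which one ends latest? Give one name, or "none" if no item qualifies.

J

Target V = [Sun 20:00, Sun 23:00].
A [Sat 03:00, Sun 14:00] → before → candidate.
E [Mon 03:00, Mon 04:00] → before → candidate.
F [Thu 23:00, Fri 09:00] → before → candidate.
G [Fri 19:00, Sat 21:00] → before → candidate.
H [Wed 04:00, Thu 04:00] → before → candidate.
J [Sun 10:00, Sun 19:00] → before → candidate.
K [Thu 10:00, Sat 21:00] → before → candidate.
L [Mon 00:00, Tue 09:00] → before → candidate.
N [Fri 03:00, Fri 04:00] → before → candidate.
S [Wed 17:00, Fri 08:00] → before → candidate.
W [Wed 16:00, Thu 23:00] → before → candidate.
Among candidates, latest end is Sun 19:00 → J.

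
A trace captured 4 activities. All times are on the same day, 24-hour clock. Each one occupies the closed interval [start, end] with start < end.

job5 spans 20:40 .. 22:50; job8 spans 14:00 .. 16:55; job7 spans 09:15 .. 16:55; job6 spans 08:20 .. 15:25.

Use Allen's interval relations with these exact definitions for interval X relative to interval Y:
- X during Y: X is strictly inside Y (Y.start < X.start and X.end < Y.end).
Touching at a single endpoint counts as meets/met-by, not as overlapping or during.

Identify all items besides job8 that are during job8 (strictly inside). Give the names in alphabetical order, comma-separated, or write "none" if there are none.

none

Target job8 = [14:00, 16:55].
job5 [20:40, 22:50] → after → no.
job6 [08:20, 15:25] → overlaps → no.
job7 [09:15, 16:55] → finished-by → no.
Result: none.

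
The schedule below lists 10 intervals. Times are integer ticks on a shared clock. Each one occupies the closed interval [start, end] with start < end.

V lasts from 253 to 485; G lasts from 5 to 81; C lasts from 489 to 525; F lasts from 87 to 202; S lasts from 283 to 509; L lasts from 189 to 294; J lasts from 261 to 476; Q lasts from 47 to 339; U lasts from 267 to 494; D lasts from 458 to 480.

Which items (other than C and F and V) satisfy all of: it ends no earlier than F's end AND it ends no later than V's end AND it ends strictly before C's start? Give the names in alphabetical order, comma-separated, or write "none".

Conditions: its end is no earlier than F's end (X.end >= 202) AND its end is no later than V's end (X.end <= 485) AND its end is strictly before C's start (X.end < 489).
D: end 480 >= 202? ✓; end 480 <= 485? ✓; end 480 < 489? ✓ → yes.
G: end 81 >= 202? ✗; end 81 <= 485? ✓; end 81 < 489? ✓ → no.
J: end 476 >= 202? ✓; end 476 <= 485? ✓; end 476 < 489? ✓ → yes.
L: end 294 >= 202? ✓; end 294 <= 485? ✓; end 294 < 489? ✓ → yes.
Q: end 339 >= 202? ✓; end 339 <= 485? ✓; end 339 < 489? ✓ → yes.
S: end 509 >= 202? ✓; end 509 <= 485? ✗; end 509 < 489? ✗ → no.
U: end 494 >= 202? ✓; end 494 <= 485? ✗; end 494 < 489? ✗ → no.
Result: D, J, L, Q.

D, J, L, Q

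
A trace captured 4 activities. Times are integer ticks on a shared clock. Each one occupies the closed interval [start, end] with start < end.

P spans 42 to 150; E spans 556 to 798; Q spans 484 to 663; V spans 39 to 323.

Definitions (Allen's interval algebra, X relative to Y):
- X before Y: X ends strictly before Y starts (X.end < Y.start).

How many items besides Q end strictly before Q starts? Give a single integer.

2

Target Q = [484, 663].
E [556, 798] → overlapped-by → no.
P [42, 150] → before → counts.
V [39, 323] → before → counts.
Total: 2.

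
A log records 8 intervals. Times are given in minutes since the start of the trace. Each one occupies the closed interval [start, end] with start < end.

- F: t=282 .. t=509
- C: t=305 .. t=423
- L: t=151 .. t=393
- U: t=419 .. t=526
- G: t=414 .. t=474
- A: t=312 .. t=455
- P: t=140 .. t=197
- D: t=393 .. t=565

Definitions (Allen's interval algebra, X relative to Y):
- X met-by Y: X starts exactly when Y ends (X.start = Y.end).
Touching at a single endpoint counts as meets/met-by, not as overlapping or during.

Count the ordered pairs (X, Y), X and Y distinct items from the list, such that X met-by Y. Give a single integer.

1

Checking all 56 ordered pairs for relation 'met-by'; matching pairs in alphabetical order:
(D, L): D met-by L ✓
Count: 1.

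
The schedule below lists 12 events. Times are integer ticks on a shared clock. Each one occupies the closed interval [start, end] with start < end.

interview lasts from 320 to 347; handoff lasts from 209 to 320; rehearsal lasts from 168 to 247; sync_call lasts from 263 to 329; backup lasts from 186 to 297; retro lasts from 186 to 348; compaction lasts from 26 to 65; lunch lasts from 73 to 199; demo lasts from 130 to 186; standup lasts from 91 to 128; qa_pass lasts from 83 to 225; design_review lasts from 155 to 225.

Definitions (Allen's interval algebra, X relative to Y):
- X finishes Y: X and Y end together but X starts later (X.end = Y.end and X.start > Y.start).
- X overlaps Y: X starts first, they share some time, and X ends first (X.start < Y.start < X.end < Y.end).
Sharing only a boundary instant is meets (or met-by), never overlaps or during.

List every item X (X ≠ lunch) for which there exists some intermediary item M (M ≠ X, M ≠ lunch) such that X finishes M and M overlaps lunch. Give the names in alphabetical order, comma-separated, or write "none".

none

Target lunch = [73, 199].
Intermediaries M with M overlaps lunch: none.
Union: none.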